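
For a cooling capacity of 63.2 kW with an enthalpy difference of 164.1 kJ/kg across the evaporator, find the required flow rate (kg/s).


m_dot = Q / dh
m_dot = 63.2 / 164.1
m_dot = 0.3851 kg/s

0.3851


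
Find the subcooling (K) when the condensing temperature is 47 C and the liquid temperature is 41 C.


Subcooling = T_cond - T_liquid
Subcooling = 47 - 41
Subcooling = 6 K

6


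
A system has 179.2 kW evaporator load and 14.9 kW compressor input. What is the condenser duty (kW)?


Q_cond = Q_evap + W
Q_cond = 179.2 + 14.9
Q_cond = 194.1 kW

194.1


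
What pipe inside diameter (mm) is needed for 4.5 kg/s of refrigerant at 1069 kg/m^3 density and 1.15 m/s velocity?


A = m_dot / (rho * v) = 4.5 / (1069 * 1.15) = 0.003660470981 m^2
d = sqrt(4*A/pi) * 1000
d = 68.3 mm

68.3


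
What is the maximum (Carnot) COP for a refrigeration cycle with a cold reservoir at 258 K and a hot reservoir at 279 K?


dT = 279 - 258 = 21 K
COP_carnot = T_cold / dT = 258 / 21
COP_carnot = 12.286

12.286


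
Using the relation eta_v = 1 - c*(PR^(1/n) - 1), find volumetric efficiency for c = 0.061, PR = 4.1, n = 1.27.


PR^(1/n) = 4.1^(1/1.27) = 3.03743487
eta_v = 1 - 0.061 * (3.03743487 - 1)
eta_v = 0.8757

0.8757


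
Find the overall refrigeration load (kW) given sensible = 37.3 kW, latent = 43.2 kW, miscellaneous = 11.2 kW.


Q_total = Q_s + Q_l + Q_misc
Q_total = 37.3 + 43.2 + 11.2
Q_total = 91.7 kW

91.7


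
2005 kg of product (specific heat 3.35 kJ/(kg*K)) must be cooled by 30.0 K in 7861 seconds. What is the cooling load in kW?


Q = m * cp * dT / t
Q = 2005 * 3.35 * 30.0 / 7861
Q = 25.633 kW

25.633


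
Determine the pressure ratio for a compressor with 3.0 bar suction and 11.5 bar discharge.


PR = P_high / P_low
PR = 11.5 / 3.0
PR = 3.833

3.833


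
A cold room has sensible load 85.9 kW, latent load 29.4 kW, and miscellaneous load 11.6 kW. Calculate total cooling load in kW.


Q_total = Q_s + Q_l + Q_misc
Q_total = 85.9 + 29.4 + 11.6
Q_total = 126.9 kW

126.9


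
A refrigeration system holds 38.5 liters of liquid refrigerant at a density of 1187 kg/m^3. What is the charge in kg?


Charge = V * rho / 1000
Charge = 38.5 * 1187 / 1000
Charge = 45.7 kg

45.7


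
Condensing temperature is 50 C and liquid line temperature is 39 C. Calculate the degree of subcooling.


Subcooling = T_cond - T_liquid
Subcooling = 50 - 39
Subcooling = 11 K

11


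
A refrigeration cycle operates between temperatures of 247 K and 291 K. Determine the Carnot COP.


dT = 291 - 247 = 44 K
COP_carnot = T_cold / dT = 247 / 44
COP_carnot = 5.614

5.614


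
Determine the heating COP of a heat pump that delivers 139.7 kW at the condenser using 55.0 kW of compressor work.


COP_hp = Q_cond / W
COP_hp = 139.7 / 55.0
COP_hp = 2.54

2.54


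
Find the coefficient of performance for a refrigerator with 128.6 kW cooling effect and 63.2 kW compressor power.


COP = Q_evap / W
COP = 128.6 / 63.2
COP = 2.035

2.035


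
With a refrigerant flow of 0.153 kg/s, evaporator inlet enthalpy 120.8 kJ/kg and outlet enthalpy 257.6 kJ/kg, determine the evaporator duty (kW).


dh = 257.6 - 120.8 = 136.8 kJ/kg
Q_evap = m_dot * dh = 0.153 * 136.8
Q_evap = 20.93 kW

20.93


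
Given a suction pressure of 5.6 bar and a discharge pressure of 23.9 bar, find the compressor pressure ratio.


PR = P_high / P_low
PR = 23.9 / 5.6
PR = 4.268

4.268


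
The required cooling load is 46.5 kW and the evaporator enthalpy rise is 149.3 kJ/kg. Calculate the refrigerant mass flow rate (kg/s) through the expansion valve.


m_dot = Q / dh
m_dot = 46.5 / 149.3
m_dot = 0.3115 kg/s

0.3115


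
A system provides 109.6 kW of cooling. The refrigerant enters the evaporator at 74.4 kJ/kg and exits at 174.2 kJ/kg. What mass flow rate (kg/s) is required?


dh = 174.2 - 74.4 = 99.8 kJ/kg
m_dot = Q / dh = 109.6 / 99.8 = 1.0982 kg/s

1.0982


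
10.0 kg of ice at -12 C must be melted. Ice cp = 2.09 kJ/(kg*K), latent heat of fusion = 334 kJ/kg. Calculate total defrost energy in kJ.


Sensible heat = cp * dT = 2.09 * 12 = 25.08 kJ/kg
Total per kg = 25.08 + 334 = 359.08 kJ/kg
Q = m * total = 10.0 * 359.08
Q = 3590.8 kJ

3590.8


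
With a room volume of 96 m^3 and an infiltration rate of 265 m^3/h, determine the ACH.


ACH = flow / volume
ACH = 265 / 96
ACH = 2.76

2.76


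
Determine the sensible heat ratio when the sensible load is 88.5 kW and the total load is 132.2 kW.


SHR = Q_sensible / Q_total
SHR = 88.5 / 132.2
SHR = 0.669

0.669


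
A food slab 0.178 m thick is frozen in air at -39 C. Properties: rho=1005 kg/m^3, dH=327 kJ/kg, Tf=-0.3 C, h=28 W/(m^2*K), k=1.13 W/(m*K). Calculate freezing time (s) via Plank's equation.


dT = -0.3 - (-39) = 38.7 K
term1 = a/(2h) = 0.178/(2*28) = 0.003178571429
term2 = a^2/(8k) = 0.178^2/(8*1.13) = 0.003504867257
t = rho*dH*1000/dT * (term1 + term2)
t = 1005*327*1000/38.7 * (0.003178571429 + 0.003504867257)
t = 56755 s

56755


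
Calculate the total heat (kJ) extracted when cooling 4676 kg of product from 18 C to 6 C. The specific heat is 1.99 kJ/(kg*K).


dT = 18 - (6) = 12 K
Q = m * cp * dT = 4676 * 1.99 * 12
Q = 111663 kJ

111663


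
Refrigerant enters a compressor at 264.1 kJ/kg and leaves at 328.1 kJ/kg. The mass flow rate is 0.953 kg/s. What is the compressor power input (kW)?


dh = 328.1 - 264.1 = 64.0 kJ/kg
W = m_dot * dh = 0.953 * 64.0 = 60.99 kW

60.99


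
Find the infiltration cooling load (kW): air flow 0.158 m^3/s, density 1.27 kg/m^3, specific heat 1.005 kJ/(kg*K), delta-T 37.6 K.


Q = V_dot * rho * cp * dT
Q = 0.158 * 1.27 * 1.005 * 37.6
Q = 7.583 kW

7.583


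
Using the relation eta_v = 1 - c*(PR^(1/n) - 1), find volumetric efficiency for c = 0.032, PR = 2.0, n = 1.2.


PR^(1/n) = 2.0^(1/1.2) = 1.78179744
eta_v = 1 - 0.032 * (1.78179744 - 1)
eta_v = 0.975

0.975


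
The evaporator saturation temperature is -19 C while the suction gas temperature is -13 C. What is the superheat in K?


Superheat = T_suction - T_evap
Superheat = -13 - (-19)
Superheat = 6 K

6


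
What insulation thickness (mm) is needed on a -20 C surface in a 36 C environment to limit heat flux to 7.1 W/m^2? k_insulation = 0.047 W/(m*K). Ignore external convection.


dT = 36 - (-20) = 56 K
thickness = k * dT / q_max * 1000
thickness = 0.047 * 56 / 7.1 * 1000
thickness = 370.7 mm

370.7


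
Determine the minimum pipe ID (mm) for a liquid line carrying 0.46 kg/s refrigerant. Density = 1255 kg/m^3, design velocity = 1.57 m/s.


A = m_dot / (rho * v) = 0.46 / (1255 * 1.57) = 0.0002334610602 m^2
d = sqrt(4*A/pi) * 1000
d = 17.2 mm

17.2


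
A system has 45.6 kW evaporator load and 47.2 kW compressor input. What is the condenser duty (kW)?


Q_cond = Q_evap + W
Q_cond = 45.6 + 47.2
Q_cond = 92.8 kW

92.8


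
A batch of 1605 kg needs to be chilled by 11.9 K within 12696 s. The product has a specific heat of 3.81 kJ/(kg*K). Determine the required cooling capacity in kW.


Q = m * cp * dT / t
Q = 1605 * 3.81 * 11.9 / 12696
Q = 5.732 kW

5.732


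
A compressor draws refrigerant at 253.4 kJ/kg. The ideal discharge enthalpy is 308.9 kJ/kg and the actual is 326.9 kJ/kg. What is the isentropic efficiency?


dh_ideal = 308.9 - 253.4 = 55.5 kJ/kg
dh_actual = 326.9 - 253.4 = 73.5 kJ/kg
eta_s = dh_ideal / dh_actual = 55.5 / 73.5
eta_s = 0.7551

0.7551


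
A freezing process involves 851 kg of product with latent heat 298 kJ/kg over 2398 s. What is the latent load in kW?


Q_lat = m * h_fg / t
Q_lat = 851 * 298 / 2398
Q_lat = 105.75 kW

105.75


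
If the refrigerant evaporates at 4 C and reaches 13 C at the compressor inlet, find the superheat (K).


Superheat = T_suction - T_evap
Superheat = 13 - (4)
Superheat = 9 K

9


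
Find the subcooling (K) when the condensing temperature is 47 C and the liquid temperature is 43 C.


Subcooling = T_cond - T_liquid
Subcooling = 47 - 43
Subcooling = 4 K

4


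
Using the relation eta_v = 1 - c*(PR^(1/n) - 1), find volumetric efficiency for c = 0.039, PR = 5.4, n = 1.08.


PR^(1/n) = 5.4^(1/1.08) = 4.76587196
eta_v = 1 - 0.039 * (4.76587196 - 1)
eta_v = 0.8531

0.8531


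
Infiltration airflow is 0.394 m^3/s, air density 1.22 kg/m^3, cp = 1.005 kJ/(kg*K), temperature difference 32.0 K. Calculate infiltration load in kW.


Q = V_dot * rho * cp * dT
Q = 0.394 * 1.22 * 1.005 * 32.0
Q = 15.459 kW

15.459


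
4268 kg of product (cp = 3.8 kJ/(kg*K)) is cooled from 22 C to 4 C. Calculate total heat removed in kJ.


dT = 22 - (4) = 18 K
Q = m * cp * dT = 4268 * 3.8 * 18
Q = 291931 kJ

291931


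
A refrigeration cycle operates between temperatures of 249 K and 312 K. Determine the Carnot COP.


dT = 312 - 249 = 63 K
COP_carnot = T_cold / dT = 249 / 63
COP_carnot = 3.952

3.952


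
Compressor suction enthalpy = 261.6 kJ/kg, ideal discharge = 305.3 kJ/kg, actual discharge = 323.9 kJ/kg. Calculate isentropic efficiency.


dh_ideal = 305.3 - 261.6 = 43.7 kJ/kg
dh_actual = 323.9 - 261.6 = 62.3 kJ/kg
eta_s = dh_ideal / dh_actual = 43.7 / 62.3
eta_s = 0.7014

0.7014


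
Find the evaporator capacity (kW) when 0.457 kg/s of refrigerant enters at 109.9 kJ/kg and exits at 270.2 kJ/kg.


dh = 270.2 - 109.9 = 160.3 kJ/kg
Q_evap = m_dot * dh = 0.457 * 160.3
Q_evap = 73.26 kW

73.26


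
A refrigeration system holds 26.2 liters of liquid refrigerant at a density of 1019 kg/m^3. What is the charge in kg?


Charge = V * rho / 1000
Charge = 26.2 * 1019 / 1000
Charge = 26.7 kg

26.7


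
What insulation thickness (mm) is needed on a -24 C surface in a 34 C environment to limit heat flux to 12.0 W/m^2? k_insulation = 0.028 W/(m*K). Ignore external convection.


dT = 34 - (-24) = 58 K
thickness = k * dT / q_max * 1000
thickness = 0.028 * 58 / 12.0 * 1000
thickness = 135.3 mm

135.3


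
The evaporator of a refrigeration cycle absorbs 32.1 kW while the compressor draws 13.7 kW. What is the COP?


COP = Q_evap / W
COP = 32.1 / 13.7
COP = 2.343

2.343


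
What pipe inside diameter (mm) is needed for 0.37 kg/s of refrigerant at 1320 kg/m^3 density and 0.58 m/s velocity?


A = m_dot / (rho * v) = 0.37 / (1320 * 0.58) = 0.0004832810867 m^2
d = sqrt(4*A/pi) * 1000
d = 24.8 mm

24.8


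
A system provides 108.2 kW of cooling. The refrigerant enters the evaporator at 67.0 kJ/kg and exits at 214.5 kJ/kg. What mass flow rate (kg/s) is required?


dh = 214.5 - 67.0 = 147.5 kJ/kg
m_dot = Q / dh = 108.2 / 147.5 = 0.7336 kg/s

0.7336


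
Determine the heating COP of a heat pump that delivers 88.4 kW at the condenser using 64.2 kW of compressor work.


COP_hp = Q_cond / W
COP_hp = 88.4 / 64.2
COP_hp = 1.377

1.377


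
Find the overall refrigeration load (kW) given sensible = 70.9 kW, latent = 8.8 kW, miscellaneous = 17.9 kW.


Q_total = Q_s + Q_l + Q_misc
Q_total = 70.9 + 8.8 + 17.9
Q_total = 97.6 kW

97.6


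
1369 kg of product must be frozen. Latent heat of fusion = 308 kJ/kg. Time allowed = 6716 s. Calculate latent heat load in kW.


Q_lat = m * h_fg / t
Q_lat = 1369 * 308 / 6716
Q_lat = 62.78 kW

62.78


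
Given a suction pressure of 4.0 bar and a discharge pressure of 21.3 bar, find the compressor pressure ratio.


PR = P_high / P_low
PR = 21.3 / 4.0
PR = 5.325

5.325


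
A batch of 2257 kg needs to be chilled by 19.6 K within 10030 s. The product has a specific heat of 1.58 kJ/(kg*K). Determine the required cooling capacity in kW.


Q = m * cp * dT / t
Q = 2257 * 1.58 * 19.6 / 10030
Q = 6.969 kW

6.969


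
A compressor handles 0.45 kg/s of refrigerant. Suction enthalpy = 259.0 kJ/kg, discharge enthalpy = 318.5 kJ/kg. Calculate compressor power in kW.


dh = 318.5 - 259.0 = 59.5 kJ/kg
W = m_dot * dh = 0.45 * 59.5 = 26.78 kW

26.78


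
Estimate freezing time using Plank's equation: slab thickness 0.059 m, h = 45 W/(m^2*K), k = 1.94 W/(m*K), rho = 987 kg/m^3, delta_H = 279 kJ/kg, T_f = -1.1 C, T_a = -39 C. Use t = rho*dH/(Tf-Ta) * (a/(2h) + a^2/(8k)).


dT = -1.1 - (-39) = 37.9 K
term1 = a/(2h) = 0.059/(2*45) = 0.0006555555556
term2 = a^2/(8k) = 0.059^2/(8*1.94) = 0.0002242912371
t = rho*dH*1000/dT * (term1 + term2)
t = 987*279*1000/37.9 * (0.0006555555556 + 0.0002242912371)
t = 6393 s

6393


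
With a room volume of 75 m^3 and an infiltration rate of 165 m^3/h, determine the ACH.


ACH = flow / volume
ACH = 165 / 75
ACH = 2.2

2.2


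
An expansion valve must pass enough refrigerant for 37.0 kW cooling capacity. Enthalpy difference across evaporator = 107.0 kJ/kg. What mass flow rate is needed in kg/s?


m_dot = Q / dh
m_dot = 37.0 / 107.0
m_dot = 0.3458 kg/s

0.3458


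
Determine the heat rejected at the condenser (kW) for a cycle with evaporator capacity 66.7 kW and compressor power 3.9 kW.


Q_cond = Q_evap + W
Q_cond = 66.7 + 3.9
Q_cond = 70.6 kW

70.6


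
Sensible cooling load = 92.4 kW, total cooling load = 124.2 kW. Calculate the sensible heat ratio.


SHR = Q_sensible / Q_total
SHR = 92.4 / 124.2
SHR = 0.744

0.744


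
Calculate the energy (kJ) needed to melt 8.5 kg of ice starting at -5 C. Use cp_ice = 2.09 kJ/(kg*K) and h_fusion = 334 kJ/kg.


Sensible heat = cp * dT = 2.09 * 5 = 10.45 kJ/kg
Total per kg = 10.45 + 334 = 344.45 kJ/kg
Q = m * total = 8.5 * 344.45
Q = 2927.8 kJ

2927.8


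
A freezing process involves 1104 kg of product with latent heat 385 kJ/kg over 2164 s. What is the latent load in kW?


Q_lat = m * h_fg / t
Q_lat = 1104 * 385 / 2164
Q_lat = 196.41 kW

196.41


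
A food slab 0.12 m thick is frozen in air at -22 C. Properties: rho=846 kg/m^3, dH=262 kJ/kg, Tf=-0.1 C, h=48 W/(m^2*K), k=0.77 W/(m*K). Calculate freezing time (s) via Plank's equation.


dT = -0.1 - (-22) = 21.9 K
term1 = a/(2h) = 0.12/(2*48) = 0.00125
term2 = a^2/(8k) = 0.12^2/(8*0.77) = 0.002337662338
t = rho*dH*1000/dT * (term1 + term2)
t = 846*262*1000/21.9 * (0.00125 + 0.002337662338)
t = 36311 s

36311


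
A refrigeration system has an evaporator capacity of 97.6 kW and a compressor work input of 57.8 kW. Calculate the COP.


COP = Q_evap / W
COP = 97.6 / 57.8
COP = 1.689

1.689


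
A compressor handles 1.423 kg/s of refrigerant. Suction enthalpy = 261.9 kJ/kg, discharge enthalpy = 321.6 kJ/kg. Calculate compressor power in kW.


dh = 321.6 - 261.9 = 59.7 kJ/kg
W = m_dot * dh = 1.423 * 59.7 = 84.95 kW

84.95


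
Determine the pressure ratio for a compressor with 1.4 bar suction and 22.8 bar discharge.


PR = P_high / P_low
PR = 22.8 / 1.4
PR = 16.286

16.286


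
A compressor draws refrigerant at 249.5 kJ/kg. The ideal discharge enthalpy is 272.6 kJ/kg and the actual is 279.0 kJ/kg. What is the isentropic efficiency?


dh_ideal = 272.6 - 249.5 = 23.1 kJ/kg
dh_actual = 279.0 - 249.5 = 29.5 kJ/kg
eta_s = dh_ideal / dh_actual = 23.1 / 29.5
eta_s = 0.7831

0.7831


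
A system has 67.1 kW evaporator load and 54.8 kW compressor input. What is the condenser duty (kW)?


Q_cond = Q_evap + W
Q_cond = 67.1 + 54.8
Q_cond = 121.9 kW

121.9


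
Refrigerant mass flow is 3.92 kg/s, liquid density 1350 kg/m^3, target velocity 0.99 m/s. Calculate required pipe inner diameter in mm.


A = m_dot / (rho * v) = 3.92 / (1350 * 0.99) = 0.002933034044 m^2
d = sqrt(4*A/pi) * 1000
d = 61.1 mm

61.1


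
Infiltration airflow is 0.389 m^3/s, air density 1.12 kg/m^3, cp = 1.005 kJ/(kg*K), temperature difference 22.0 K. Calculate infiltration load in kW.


Q = V_dot * rho * cp * dT
Q = 0.389 * 1.12 * 1.005 * 22.0
Q = 9.633 kW

9.633


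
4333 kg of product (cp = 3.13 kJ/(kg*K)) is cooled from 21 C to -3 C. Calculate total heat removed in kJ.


dT = 21 - (-3) = 24 K
Q = m * cp * dT = 4333 * 3.13 * 24
Q = 325495 kJ

325495


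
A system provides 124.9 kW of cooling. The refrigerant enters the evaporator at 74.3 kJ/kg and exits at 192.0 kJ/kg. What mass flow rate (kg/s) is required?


dh = 192.0 - 74.3 = 117.7 kJ/kg
m_dot = Q / dh = 124.9 / 117.7 = 1.0612 kg/s

1.0612


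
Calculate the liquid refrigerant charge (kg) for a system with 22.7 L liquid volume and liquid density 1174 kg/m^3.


Charge = V * rho / 1000
Charge = 22.7 * 1174 / 1000
Charge = 26.65 kg

26.65


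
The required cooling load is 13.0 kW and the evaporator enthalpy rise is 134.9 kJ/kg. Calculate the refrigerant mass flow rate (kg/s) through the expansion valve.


m_dot = Q / dh
m_dot = 13.0 / 134.9
m_dot = 0.0964 kg/s

0.0964


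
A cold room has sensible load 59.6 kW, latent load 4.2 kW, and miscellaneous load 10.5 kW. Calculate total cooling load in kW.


Q_total = Q_s + Q_l + Q_misc
Q_total = 59.6 + 4.2 + 10.5
Q_total = 74.3 kW

74.3


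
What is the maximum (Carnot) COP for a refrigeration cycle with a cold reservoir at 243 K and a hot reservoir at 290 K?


dT = 290 - 243 = 47 K
COP_carnot = T_cold / dT = 243 / 47
COP_carnot = 5.17

5.17


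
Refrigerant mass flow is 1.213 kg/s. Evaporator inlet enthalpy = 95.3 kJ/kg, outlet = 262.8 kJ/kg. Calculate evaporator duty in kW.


dh = 262.8 - 95.3 = 167.5 kJ/kg
Q_evap = m_dot * dh = 1.213 * 167.5
Q_evap = 203.18 kW

203.18


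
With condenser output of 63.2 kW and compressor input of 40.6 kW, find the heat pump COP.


COP_hp = Q_cond / W
COP_hp = 63.2 / 40.6
COP_hp = 1.557

1.557


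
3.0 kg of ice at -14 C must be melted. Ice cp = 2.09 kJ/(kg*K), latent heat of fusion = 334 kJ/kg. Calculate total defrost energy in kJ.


Sensible heat = cp * dT = 2.09 * 14 = 29.26 kJ/kg
Total per kg = 29.26 + 334 = 363.26 kJ/kg
Q = m * total = 3.0 * 363.26
Q = 1089.8 kJ

1089.8


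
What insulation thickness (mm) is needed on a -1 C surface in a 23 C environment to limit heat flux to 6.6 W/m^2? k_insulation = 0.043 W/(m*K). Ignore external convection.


dT = 23 - (-1) = 24 K
thickness = k * dT / q_max * 1000
thickness = 0.043 * 24 / 6.6 * 1000
thickness = 156.4 mm

156.4


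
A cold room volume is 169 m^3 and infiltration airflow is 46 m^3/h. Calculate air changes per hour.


ACH = flow / volume
ACH = 46 / 169
ACH = 0.272

0.272


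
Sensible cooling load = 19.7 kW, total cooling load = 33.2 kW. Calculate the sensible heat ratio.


SHR = Q_sensible / Q_total
SHR = 19.7 / 33.2
SHR = 0.593

0.593


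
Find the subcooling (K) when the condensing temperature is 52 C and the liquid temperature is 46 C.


Subcooling = T_cond - T_liquid
Subcooling = 52 - 46
Subcooling = 6 K

6


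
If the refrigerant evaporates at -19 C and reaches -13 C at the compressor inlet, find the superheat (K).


Superheat = T_suction - T_evap
Superheat = -13 - (-19)
Superheat = 6 K

6


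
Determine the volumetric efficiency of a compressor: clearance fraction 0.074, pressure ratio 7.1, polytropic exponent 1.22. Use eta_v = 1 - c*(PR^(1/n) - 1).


PR^(1/n) = 7.1^(1/1.22) = 4.9860054
eta_v = 1 - 0.074 * (4.9860054 - 1)
eta_v = 0.705

0.705


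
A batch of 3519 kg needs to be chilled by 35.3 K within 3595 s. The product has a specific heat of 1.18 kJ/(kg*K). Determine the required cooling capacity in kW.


Q = m * cp * dT / t
Q = 3519 * 1.18 * 35.3 / 3595
Q = 40.773 kW

40.773


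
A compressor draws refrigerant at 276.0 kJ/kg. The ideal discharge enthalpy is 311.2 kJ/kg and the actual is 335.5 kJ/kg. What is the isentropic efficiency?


dh_ideal = 311.2 - 276.0 = 35.2 kJ/kg
dh_actual = 335.5 - 276.0 = 59.5 kJ/kg
eta_s = dh_ideal / dh_actual = 35.2 / 59.5
eta_s = 0.5916

0.5916


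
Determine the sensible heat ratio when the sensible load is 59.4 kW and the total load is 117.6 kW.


SHR = Q_sensible / Q_total
SHR = 59.4 / 117.6
SHR = 0.505

0.505


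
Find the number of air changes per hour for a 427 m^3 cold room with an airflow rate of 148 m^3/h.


ACH = flow / volume
ACH = 148 / 427
ACH = 0.347

0.347


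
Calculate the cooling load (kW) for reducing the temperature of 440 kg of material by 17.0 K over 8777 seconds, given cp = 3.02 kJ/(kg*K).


Q = m * cp * dT / t
Q = 440 * 3.02 * 17.0 / 8777
Q = 2.574 kW

2.574


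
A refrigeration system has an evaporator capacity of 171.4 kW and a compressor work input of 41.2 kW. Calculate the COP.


COP = Q_evap / W
COP = 171.4 / 41.2
COP = 4.16

4.16


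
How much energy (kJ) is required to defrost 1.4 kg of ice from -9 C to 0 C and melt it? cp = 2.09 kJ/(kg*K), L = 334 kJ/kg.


Sensible heat = cp * dT = 2.09 * 9 = 18.81 kJ/kg
Total per kg = 18.81 + 334 = 352.81 kJ/kg
Q = m * total = 1.4 * 352.81
Q = 493.9 kJ

493.9


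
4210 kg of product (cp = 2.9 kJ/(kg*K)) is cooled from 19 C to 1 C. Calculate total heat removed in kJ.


dT = 19 - (1) = 18 K
Q = m * cp * dT = 4210 * 2.9 * 18
Q = 219762 kJ

219762


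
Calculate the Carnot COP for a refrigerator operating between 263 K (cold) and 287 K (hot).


dT = 287 - 263 = 24 K
COP_carnot = T_cold / dT = 263 / 24
COP_carnot = 10.958

10.958


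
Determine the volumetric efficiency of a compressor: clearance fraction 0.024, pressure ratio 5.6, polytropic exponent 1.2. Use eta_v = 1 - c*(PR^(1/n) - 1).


PR^(1/n) = 5.6^(1/1.2) = 4.20232873
eta_v = 1 - 0.024 * (4.20232873 - 1)
eta_v = 0.9231

0.9231


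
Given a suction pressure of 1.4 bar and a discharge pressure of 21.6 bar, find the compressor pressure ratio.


PR = P_high / P_low
PR = 21.6 / 1.4
PR = 15.429

15.429


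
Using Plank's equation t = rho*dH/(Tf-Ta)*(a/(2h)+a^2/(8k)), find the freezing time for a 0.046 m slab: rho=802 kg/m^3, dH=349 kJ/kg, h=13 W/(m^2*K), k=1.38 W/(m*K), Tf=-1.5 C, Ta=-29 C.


dT = -1.5 - (-29) = 27.5 K
term1 = a/(2h) = 0.046/(2*13) = 0.001769230769
term2 = a^2/(8k) = 0.046^2/(8*1.38) = 0.0001916666667
t = rho*dH*1000/dT * (term1 + term2)
t = 802*349*1000/27.5 * (0.001769230769 + 0.0001916666667)
t = 19958 s

19958


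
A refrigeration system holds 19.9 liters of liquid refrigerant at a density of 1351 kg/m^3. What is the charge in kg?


Charge = V * rho / 1000
Charge = 19.9 * 1351 / 1000
Charge = 26.88 kg

26.88


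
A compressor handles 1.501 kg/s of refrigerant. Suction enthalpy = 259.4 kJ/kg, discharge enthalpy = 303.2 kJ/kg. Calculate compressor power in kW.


dh = 303.2 - 259.4 = 43.8 kJ/kg
W = m_dot * dh = 1.501 * 43.8 = 65.74 kW

65.74


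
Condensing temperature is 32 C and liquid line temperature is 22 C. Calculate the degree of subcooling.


Subcooling = T_cond - T_liquid
Subcooling = 32 - 22
Subcooling = 10 K

10


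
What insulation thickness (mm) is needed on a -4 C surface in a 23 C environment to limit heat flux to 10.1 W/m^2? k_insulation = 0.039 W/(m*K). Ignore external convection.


dT = 23 - (-4) = 27 K
thickness = k * dT / q_max * 1000
thickness = 0.039 * 27 / 10.1 * 1000
thickness = 104.3 mm

104.3


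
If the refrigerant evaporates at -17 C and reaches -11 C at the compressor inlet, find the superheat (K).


Superheat = T_suction - T_evap
Superheat = -11 - (-17)
Superheat = 6 K

6


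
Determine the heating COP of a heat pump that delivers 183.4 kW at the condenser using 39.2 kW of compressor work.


COP_hp = Q_cond / W
COP_hp = 183.4 / 39.2
COP_hp = 4.679

4.679


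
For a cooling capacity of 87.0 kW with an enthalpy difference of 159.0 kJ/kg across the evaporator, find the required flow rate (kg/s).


m_dot = Q / dh
m_dot = 87.0 / 159.0
m_dot = 0.5472 kg/s

0.5472


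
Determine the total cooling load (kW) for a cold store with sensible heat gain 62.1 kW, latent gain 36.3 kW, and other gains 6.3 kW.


Q_total = Q_s + Q_l + Q_misc
Q_total = 62.1 + 36.3 + 6.3
Q_total = 104.7 kW

104.7


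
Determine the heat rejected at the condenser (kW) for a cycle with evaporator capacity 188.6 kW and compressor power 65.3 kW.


Q_cond = Q_evap + W
Q_cond = 188.6 + 65.3
Q_cond = 253.9 kW

253.9


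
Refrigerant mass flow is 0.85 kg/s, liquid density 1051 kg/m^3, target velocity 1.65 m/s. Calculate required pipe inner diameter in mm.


A = m_dot / (rho * v) = 0.85 / (1051 * 1.65) = 0.0004901536776 m^2
d = sqrt(4*A/pi) * 1000
d = 25.0 mm

25.0


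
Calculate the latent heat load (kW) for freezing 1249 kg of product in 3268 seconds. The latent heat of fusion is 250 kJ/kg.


Q_lat = m * h_fg / t
Q_lat = 1249 * 250 / 3268
Q_lat = 95.55 kW

95.55


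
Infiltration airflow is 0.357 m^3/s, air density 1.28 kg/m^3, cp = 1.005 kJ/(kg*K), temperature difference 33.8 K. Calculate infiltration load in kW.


Q = V_dot * rho * cp * dT
Q = 0.357 * 1.28 * 1.005 * 33.8
Q = 15.522 kW

15.522


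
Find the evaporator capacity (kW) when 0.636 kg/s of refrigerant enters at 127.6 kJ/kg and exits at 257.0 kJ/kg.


dh = 257.0 - 127.6 = 129.4 kJ/kg
Q_evap = m_dot * dh = 0.636 * 129.4
Q_evap = 82.3 kW

82.3


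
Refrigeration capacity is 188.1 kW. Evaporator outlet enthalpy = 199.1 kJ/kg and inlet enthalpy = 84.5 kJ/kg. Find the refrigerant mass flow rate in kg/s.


dh = 199.1 - 84.5 = 114.6 kJ/kg
m_dot = Q / dh = 188.1 / 114.6 = 1.6414 kg/s

1.6414


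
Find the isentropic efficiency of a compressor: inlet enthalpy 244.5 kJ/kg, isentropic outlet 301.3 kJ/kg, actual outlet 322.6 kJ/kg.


dh_ideal = 301.3 - 244.5 = 56.8 kJ/kg
dh_actual = 322.6 - 244.5 = 78.1 kJ/kg
eta_s = dh_ideal / dh_actual = 56.8 / 78.1
eta_s = 0.7273

0.7273


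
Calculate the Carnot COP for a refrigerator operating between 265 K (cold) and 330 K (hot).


dT = 330 - 265 = 65 K
COP_carnot = T_cold / dT = 265 / 65
COP_carnot = 4.077

4.077


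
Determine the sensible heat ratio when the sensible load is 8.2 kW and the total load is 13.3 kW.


SHR = Q_sensible / Q_total
SHR = 8.2 / 13.3
SHR = 0.617

0.617


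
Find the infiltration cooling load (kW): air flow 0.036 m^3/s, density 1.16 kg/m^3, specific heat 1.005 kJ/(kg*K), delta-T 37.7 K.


Q = V_dot * rho * cp * dT
Q = 0.036 * 1.16 * 1.005 * 37.7
Q = 1.582 kW

1.582


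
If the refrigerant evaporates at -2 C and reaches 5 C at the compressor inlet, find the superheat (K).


Superheat = T_suction - T_evap
Superheat = 5 - (-2)
Superheat = 7 K

7


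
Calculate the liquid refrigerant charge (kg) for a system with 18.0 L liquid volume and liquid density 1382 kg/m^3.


Charge = V * rho / 1000
Charge = 18.0 * 1382 / 1000
Charge = 24.88 kg

24.88


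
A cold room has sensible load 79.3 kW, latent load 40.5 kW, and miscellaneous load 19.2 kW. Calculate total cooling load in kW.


Q_total = Q_s + Q_l + Q_misc
Q_total = 79.3 + 40.5 + 19.2
Q_total = 139.0 kW

139.0


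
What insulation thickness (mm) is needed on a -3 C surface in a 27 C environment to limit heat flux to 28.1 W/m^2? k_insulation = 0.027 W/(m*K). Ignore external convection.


dT = 27 - (-3) = 30 K
thickness = k * dT / q_max * 1000
thickness = 0.027 * 30 / 28.1 * 1000
thickness = 28.8 mm

28.8


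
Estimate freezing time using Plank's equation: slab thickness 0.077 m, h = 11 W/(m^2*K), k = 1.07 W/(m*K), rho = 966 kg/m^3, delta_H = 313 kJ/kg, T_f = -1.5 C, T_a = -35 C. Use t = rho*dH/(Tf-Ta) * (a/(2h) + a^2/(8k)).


dT = -1.5 - (-35) = 33.5 K
term1 = a/(2h) = 0.077/(2*11) = 0.0035
term2 = a^2/(8k) = 0.077^2/(8*1.07) = 0.0006926401869
t = rho*dH*1000/dT * (term1 + term2)
t = 966*313*1000/33.5 * (0.0035 + 0.0006926401869)
t = 37841 s

37841


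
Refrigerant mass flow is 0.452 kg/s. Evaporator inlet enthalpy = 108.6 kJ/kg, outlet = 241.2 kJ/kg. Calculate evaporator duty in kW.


dh = 241.2 - 108.6 = 132.6 kJ/kg
Q_evap = m_dot * dh = 0.452 * 132.6
Q_evap = 59.94 kW

59.94


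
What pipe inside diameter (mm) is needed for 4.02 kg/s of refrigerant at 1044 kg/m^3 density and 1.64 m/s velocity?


A = m_dot / (rho * v) = 4.02 / (1044 * 1.64) = 0.00234791141 m^2
d = sqrt(4*A/pi) * 1000
d = 54.7 mm

54.7


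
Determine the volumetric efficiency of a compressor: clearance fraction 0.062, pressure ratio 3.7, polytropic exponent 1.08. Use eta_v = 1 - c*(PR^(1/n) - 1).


PR^(1/n) = 3.7^(1/1.08) = 3.35824756
eta_v = 1 - 0.062 * (3.35824756 - 1)
eta_v = 0.8538

0.8538


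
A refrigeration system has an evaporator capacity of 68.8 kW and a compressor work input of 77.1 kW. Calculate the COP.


COP = Q_evap / W
COP = 68.8 / 77.1
COP = 0.892

0.892


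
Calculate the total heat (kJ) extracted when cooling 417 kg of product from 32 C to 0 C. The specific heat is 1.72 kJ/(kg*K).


dT = 32 - (0) = 32 K
Q = m * cp * dT = 417 * 1.72 * 32
Q = 22952 kJ

22952


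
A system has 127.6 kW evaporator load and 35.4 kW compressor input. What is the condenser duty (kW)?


Q_cond = Q_evap + W
Q_cond = 127.6 + 35.4
Q_cond = 163.0 kW

163.0


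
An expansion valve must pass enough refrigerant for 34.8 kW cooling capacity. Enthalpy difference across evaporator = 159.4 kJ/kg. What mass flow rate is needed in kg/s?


m_dot = Q / dh
m_dot = 34.8 / 159.4
m_dot = 0.2183 kg/s

0.2183


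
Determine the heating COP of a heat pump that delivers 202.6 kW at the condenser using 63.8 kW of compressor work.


COP_hp = Q_cond / W
COP_hp = 202.6 / 63.8
COP_hp = 3.176

3.176


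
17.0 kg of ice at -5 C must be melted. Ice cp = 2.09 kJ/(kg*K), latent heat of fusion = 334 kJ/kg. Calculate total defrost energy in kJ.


Sensible heat = cp * dT = 2.09 * 5 = 10.45 kJ/kg
Total per kg = 10.45 + 334 = 344.45 kJ/kg
Q = m * total = 17.0 * 344.45
Q = 5855.7 kJ

5855.7


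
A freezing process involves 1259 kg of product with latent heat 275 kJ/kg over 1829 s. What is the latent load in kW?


Q_lat = m * h_fg / t
Q_lat = 1259 * 275 / 1829
Q_lat = 189.3 kW

189.3


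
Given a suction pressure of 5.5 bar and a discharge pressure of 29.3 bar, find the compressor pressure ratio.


PR = P_high / P_low
PR = 29.3 / 5.5
PR = 5.327

5.327


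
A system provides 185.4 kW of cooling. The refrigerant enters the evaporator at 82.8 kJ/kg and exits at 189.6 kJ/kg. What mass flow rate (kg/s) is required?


dh = 189.6 - 82.8 = 106.8 kJ/kg
m_dot = Q / dh = 185.4 / 106.8 = 1.736 kg/s

1.736


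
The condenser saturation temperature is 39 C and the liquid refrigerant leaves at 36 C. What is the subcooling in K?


Subcooling = T_cond - T_liquid
Subcooling = 39 - 36
Subcooling = 3 K

3


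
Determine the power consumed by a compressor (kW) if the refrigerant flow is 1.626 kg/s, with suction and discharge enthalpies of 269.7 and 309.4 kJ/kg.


dh = 309.4 - 269.7 = 39.7 kJ/kg
W = m_dot * dh = 1.626 * 39.7 = 64.55 kW

64.55


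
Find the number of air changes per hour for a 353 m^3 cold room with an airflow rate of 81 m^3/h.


ACH = flow / volume
ACH = 81 / 353
ACH = 0.229

0.229


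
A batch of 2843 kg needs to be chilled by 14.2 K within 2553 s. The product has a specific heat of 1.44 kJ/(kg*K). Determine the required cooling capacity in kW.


Q = m * cp * dT / t
Q = 2843 * 1.44 * 14.2 / 2553
Q = 22.771 kW

22.771


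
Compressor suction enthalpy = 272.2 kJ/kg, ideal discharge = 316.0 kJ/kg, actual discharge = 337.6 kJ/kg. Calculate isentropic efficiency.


dh_ideal = 316.0 - 272.2 = 43.8 kJ/kg
dh_actual = 337.6 - 272.2 = 65.4 kJ/kg
eta_s = dh_ideal / dh_actual = 43.8 / 65.4
eta_s = 0.6697

0.6697


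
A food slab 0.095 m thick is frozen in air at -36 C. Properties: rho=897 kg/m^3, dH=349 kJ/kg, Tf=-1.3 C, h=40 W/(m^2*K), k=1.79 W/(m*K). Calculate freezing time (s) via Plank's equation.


dT = -1.3 - (-36) = 34.7 K
term1 = a/(2h) = 0.095/(2*40) = 0.0011875
term2 = a^2/(8k) = 0.095^2/(8*1.79) = 0.0006302374302
t = rho*dH*1000/dT * (term1 + term2)
t = 897*349*1000/34.7 * (0.0011875 + 0.0006302374302)
t = 16399 s

16399


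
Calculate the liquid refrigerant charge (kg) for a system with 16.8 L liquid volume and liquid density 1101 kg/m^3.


Charge = V * rho / 1000
Charge = 16.8 * 1101 / 1000
Charge = 18.5 kg

18.5


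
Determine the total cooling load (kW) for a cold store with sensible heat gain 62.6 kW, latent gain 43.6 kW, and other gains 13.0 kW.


Q_total = Q_s + Q_l + Q_misc
Q_total = 62.6 + 43.6 + 13.0
Q_total = 119.2 kW

119.2


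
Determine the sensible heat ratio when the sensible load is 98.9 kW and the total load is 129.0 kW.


SHR = Q_sensible / Q_total
SHR = 98.9 / 129.0
SHR = 0.767

0.767


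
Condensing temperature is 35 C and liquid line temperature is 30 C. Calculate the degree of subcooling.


Subcooling = T_cond - T_liquid
Subcooling = 35 - 30
Subcooling = 5 K

5


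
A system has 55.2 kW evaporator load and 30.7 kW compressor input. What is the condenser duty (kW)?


Q_cond = Q_evap + W
Q_cond = 55.2 + 30.7
Q_cond = 85.9 kW

85.9


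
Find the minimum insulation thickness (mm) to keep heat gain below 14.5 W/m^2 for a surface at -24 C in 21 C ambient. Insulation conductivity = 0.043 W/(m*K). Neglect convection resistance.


dT = 21 - (-24) = 45 K
thickness = k * dT / q_max * 1000
thickness = 0.043 * 45 / 14.5 * 1000
thickness = 133.4 mm

133.4


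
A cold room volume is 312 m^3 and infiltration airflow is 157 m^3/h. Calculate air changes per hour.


ACH = flow / volume
ACH = 157 / 312
ACH = 0.503

0.503


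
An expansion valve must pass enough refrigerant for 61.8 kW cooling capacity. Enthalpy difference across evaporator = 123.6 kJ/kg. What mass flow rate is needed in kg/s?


m_dot = Q / dh
m_dot = 61.8 / 123.6
m_dot = 0.5 kg/s

0.5


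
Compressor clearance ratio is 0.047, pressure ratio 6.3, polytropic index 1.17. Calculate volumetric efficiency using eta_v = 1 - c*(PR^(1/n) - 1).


PR^(1/n) = 6.3^(1/1.17) = 4.8216652
eta_v = 1 - 0.047 * (4.8216652 - 1)
eta_v = 0.8204

0.8204


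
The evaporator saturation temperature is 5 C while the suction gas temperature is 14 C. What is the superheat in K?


Superheat = T_suction - T_evap
Superheat = 14 - (5)
Superheat = 9 K

9


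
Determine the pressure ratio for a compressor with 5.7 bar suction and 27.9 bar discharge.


PR = P_high / P_low
PR = 27.9 / 5.7
PR = 4.895

4.895


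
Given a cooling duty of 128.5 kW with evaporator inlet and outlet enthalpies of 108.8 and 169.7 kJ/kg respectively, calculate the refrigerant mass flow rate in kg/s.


dh = 169.7 - 108.8 = 60.9 kJ/kg
m_dot = Q / dh = 128.5 / 60.9 = 2.11 kg/s

2.11


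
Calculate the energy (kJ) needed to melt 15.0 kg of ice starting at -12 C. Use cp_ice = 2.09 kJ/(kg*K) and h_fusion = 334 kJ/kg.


Sensible heat = cp * dT = 2.09 * 12 = 25.08 kJ/kg
Total per kg = 25.08 + 334 = 359.08 kJ/kg
Q = m * total = 15.0 * 359.08
Q = 5386.2 kJ

5386.2


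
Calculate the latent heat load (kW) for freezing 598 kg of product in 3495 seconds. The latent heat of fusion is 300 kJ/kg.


Q_lat = m * h_fg / t
Q_lat = 598 * 300 / 3495
Q_lat = 51.33 kW

51.33


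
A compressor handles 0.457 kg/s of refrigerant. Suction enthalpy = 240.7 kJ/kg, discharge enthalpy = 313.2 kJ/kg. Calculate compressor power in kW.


dh = 313.2 - 240.7 = 72.5 kJ/kg
W = m_dot * dh = 0.457 * 72.5 = 33.13 kW

33.13


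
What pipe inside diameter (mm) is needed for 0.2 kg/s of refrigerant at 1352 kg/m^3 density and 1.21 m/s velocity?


A = m_dot / (rho * v) = 0.2 / (1352 * 1.21) = 0.000122255367 m^2
d = sqrt(4*A/pi) * 1000
d = 12.5 mm

12.5


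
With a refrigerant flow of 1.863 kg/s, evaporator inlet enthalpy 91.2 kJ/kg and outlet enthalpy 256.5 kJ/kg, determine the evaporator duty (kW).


dh = 256.5 - 91.2 = 165.3 kJ/kg
Q_evap = m_dot * dh = 1.863 * 165.3
Q_evap = 307.95 kW

307.95


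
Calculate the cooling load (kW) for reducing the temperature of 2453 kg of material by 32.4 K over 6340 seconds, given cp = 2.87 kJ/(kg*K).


Q = m * cp * dT / t
Q = 2453 * 2.87 * 32.4 / 6340
Q = 35.978 kW

35.978


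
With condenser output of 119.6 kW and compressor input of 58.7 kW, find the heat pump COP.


COP_hp = Q_cond / W
COP_hp = 119.6 / 58.7
COP_hp = 2.037

2.037


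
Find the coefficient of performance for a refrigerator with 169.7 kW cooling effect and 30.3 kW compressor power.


COP = Q_evap / W
COP = 169.7 / 30.3
COP = 5.601

5.601


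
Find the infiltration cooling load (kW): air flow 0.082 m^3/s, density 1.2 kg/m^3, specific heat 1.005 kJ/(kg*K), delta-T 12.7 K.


Q = V_dot * rho * cp * dT
Q = 0.082 * 1.2 * 1.005 * 12.7
Q = 1.256 kW

1.256


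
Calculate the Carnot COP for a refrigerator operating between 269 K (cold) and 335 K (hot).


dT = 335 - 269 = 66 K
COP_carnot = T_cold / dT = 269 / 66
COP_carnot = 4.076

4.076


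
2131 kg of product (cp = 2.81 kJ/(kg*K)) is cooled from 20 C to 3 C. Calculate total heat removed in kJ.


dT = 20 - (3) = 17 K
Q = m * cp * dT = 2131 * 2.81 * 17
Q = 101798 kJ

101798


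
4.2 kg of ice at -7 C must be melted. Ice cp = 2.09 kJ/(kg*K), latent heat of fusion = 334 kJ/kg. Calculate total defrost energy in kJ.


Sensible heat = cp * dT = 2.09 * 7 = 14.63 kJ/kg
Total per kg = 14.63 + 334 = 348.63 kJ/kg
Q = m * total = 4.2 * 348.63
Q = 1464.2 kJ

1464.2


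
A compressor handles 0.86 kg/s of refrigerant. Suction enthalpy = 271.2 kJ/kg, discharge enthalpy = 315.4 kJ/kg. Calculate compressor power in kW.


dh = 315.4 - 271.2 = 44.2 kJ/kg
W = m_dot * dh = 0.86 * 44.2 = 38.01 kW

38.01


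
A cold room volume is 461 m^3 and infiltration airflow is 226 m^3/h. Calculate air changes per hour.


ACH = flow / volume
ACH = 226 / 461
ACH = 0.49

0.49


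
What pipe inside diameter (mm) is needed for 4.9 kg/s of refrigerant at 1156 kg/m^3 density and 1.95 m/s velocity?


A = m_dot / (rho * v) = 4.9 / (1156 * 1.95) = 0.002173720167 m^2
d = sqrt(4*A/pi) * 1000
d = 52.6 mm

52.6


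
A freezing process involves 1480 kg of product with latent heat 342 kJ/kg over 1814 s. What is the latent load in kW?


Q_lat = m * h_fg / t
Q_lat = 1480 * 342 / 1814
Q_lat = 279.03 kW

279.03


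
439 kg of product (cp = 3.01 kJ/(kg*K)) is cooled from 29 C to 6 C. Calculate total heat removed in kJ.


dT = 29 - (6) = 23 K
Q = m * cp * dT = 439 * 3.01 * 23
Q = 30392 kJ

30392


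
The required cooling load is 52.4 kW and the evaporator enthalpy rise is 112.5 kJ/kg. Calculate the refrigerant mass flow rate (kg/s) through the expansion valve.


m_dot = Q / dh
m_dot = 52.4 / 112.5
m_dot = 0.4658 kg/s

0.4658


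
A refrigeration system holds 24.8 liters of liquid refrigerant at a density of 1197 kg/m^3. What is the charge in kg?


Charge = V * rho / 1000
Charge = 24.8 * 1197 / 1000
Charge = 29.69 kg

29.69


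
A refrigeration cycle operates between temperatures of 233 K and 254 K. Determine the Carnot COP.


dT = 254 - 233 = 21 K
COP_carnot = T_cold / dT = 233 / 21
COP_carnot = 11.095

11.095


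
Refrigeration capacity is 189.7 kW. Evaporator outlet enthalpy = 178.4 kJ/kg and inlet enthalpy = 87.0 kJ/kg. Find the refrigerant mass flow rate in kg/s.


dh = 178.4 - 87.0 = 91.4 kJ/kg
m_dot = Q / dh = 189.7 / 91.4 = 2.0755 kg/s

2.0755


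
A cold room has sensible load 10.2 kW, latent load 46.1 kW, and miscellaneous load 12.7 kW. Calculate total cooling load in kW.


Q_total = Q_s + Q_l + Q_misc
Q_total = 10.2 + 46.1 + 12.7
Q_total = 69.0 kW

69.0


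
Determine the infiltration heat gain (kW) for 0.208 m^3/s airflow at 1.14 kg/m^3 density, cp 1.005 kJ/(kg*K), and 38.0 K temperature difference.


Q = V_dot * rho * cp * dT
Q = 0.208 * 1.14 * 1.005 * 38.0
Q = 9.056 kW

9.056


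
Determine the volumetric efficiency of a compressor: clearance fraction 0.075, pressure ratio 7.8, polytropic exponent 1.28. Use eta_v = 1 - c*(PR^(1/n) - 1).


PR^(1/n) = 7.8^(1/1.28) = 4.97678533
eta_v = 1 - 0.075 * (4.97678533 - 1)
eta_v = 0.7017

0.7017


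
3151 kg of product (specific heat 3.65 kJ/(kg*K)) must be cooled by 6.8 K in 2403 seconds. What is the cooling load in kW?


Q = m * cp * dT / t
Q = 3151 * 3.65 * 6.8 / 2403
Q = 32.546 kW

32.546


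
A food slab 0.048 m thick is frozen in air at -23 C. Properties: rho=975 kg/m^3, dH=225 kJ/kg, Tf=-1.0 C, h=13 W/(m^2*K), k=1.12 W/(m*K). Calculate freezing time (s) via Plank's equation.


dT = -1.0 - (-23) = 22.0 K
term1 = a/(2h) = 0.048/(2*13) = 0.001846153846
term2 = a^2/(8k) = 0.048^2/(8*1.12) = 0.0002571428571
t = rho*dH*1000/dT * (term1 + term2)
t = 975*225*1000/22.0 * (0.001846153846 + 0.0002571428571)
t = 20973 s

20973
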